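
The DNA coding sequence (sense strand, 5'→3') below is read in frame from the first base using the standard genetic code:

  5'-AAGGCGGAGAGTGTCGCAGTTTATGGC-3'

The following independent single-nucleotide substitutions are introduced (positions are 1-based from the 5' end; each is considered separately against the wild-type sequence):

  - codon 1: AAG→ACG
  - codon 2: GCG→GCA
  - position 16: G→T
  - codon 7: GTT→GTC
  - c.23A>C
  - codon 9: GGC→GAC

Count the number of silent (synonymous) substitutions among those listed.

2

Codon 1: AAG (Lys) → ACG (Thr) — missense.
Codon 2: GCG (Ala) → GCA (Ala) — synonymous.
Codon 6: GCA (Ala) → TCA (Ser) — missense.
Codon 7: GTT (Val) → GTC (Val) — synonymous.
Codon 8: TAT (Tyr) → TCT (Ser) — missense.
Codon 9: GGC (Gly) → GAC (Asp) — missense.
Synonymous: 2 of 6.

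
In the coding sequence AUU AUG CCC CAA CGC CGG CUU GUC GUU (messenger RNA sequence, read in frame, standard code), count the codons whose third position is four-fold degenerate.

Codon 1 AUU (Ile): third position 3-fold.
Codon 2 AUG (Met): third position 1-fold.
Codon 3 CCC (Pro): third position 4-fold.
Codon 4 CAA (Gln): third position 2-fold.
Codon 5 CGC (Arg): third position 4-fold.
Codon 6 CGG (Arg): third position 4-fold.
Codon 7 CUU (Leu): third position 4-fold.
Codon 8 GUC (Val): third position 4-fold.
Codon 9 GUU (Val): third position 4-fold.
Four-fold degenerate third positions: 6.

6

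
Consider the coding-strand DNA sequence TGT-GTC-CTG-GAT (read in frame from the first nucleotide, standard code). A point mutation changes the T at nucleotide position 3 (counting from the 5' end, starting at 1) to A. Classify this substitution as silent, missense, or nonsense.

Position 3 falls in codon 1: TGT → Cys.
After the substitution the codon is TGA → Stop.
The new codon is a stop codon, so this is a nonsense mutation.

nonsense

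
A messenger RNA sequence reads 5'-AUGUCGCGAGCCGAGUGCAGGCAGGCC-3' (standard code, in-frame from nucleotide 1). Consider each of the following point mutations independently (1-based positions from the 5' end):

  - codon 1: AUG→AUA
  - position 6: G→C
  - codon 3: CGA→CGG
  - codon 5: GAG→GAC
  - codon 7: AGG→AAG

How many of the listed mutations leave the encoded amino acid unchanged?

2

Codon 1: AUG (Met) → AUA (Ile) — missense.
Codon 2: UCG (Ser) → UCC (Ser) — synonymous.
Codon 3: CGA (Arg) → CGG (Arg) — synonymous.
Codon 5: GAG (Glu) → GAC (Asp) — missense.
Codon 7: AGG (Arg) → AAG (Lys) — missense.
Synonymous: 2 of 5.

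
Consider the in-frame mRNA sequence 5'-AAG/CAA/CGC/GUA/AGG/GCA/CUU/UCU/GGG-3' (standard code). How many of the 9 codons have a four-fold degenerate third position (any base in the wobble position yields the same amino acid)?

6

Codon 1 AAG (Lys): third position 2-fold.
Codon 2 CAA (Gln): third position 2-fold.
Codon 3 CGC (Arg): third position 4-fold.
Codon 4 GUA (Val): third position 4-fold.
Codon 5 AGG (Arg): third position 2-fold.
Codon 6 GCA (Ala): third position 4-fold.
Codon 7 CUU (Leu): third position 4-fold.
Codon 8 UCU (Ser): third position 4-fold.
Codon 9 GGG (Gly): third position 4-fold.
Four-fold degenerate third positions: 6.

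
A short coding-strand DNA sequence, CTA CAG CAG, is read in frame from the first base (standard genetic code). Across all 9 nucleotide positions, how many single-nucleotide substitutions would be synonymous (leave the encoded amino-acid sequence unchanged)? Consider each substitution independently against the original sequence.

Codon 1 (CTA, Leu): 4 synonymous substitutions.
Codon 2 (CAG, Gln): 1 synonymous substitution.
Codon 3 (CAG, Gln): 1 synonymous substitution.
Total: 4 + 1 + 1 = 6.

6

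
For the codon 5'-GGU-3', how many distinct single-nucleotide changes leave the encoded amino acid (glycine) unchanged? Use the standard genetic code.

Position 1: none → 0 synonymous.
Position 2: none → 0 synonymous.
Position 3: GGC, GGA, GGG → 3 synonymous.
Total: 0 + 0 + 3 = 3.

3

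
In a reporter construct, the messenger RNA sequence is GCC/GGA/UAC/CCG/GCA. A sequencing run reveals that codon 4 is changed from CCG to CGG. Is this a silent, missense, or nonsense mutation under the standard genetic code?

missense

Position 11 falls in codon 4: CCG → Pro.
After the substitution the codon is CGG → Arg.
Pro ≠ Arg, so this is a missense mutation.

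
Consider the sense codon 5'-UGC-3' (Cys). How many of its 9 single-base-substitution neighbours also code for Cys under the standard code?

Position 1: none → 0 synonymous.
Position 2: none → 0 synonymous.
Position 3: UGU → 1 synonymous.
Total: 0 + 0 + 1 = 1.

1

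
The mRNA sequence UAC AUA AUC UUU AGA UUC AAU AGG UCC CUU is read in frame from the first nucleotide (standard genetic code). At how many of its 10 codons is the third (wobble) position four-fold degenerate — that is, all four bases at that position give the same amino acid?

2

Codon 1 UAC (Tyr): third position 2-fold.
Codon 2 AUA (Ile): third position 3-fold.
Codon 3 AUC (Ile): third position 3-fold.
Codon 4 UUU (Phe): third position 2-fold.
Codon 5 AGA (Arg): third position 2-fold.
Codon 6 UUC (Phe): third position 2-fold.
Codon 7 AAU (Asn): third position 2-fold.
Codon 8 AGG (Arg): third position 2-fold.
Codon 9 UCC (Ser): third position 4-fold.
Codon 10 CUU (Leu): third position 4-fold.
Four-fold degenerate third positions: 2.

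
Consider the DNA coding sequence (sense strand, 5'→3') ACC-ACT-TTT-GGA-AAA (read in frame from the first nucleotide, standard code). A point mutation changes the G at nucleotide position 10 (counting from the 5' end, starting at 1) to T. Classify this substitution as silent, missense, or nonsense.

Position 10 falls in codon 4: GGA → Gly.
After the substitution the codon is TGA → Stop.
The new codon is a stop codon, so this is a nonsense mutation.

nonsense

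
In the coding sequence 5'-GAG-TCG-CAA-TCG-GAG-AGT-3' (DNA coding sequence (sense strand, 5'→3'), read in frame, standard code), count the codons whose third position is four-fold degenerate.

2

Codon 1 GAG (Glu): third position 2-fold.
Codon 2 TCG (Ser): third position 4-fold.
Codon 3 CAA (Gln): third position 2-fold.
Codon 4 TCG (Ser): third position 4-fold.
Codon 5 GAG (Glu): third position 2-fold.
Codon 6 AGT (Ser): third position 2-fold.
Four-fold degenerate third positions: 2.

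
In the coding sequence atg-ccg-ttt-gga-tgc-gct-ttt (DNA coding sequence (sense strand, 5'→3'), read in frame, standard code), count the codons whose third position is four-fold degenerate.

Codon 1 ATG (Met): third position 1-fold.
Codon 2 CCG (Pro): third position 4-fold.
Codon 3 TTT (Phe): third position 2-fold.
Codon 4 GGA (Gly): third position 4-fold.
Codon 5 TGC (Cys): third position 2-fold.
Codon 6 GCT (Ala): third position 4-fold.
Codon 7 TTT (Phe): third position 2-fold.
Four-fold degenerate third positions: 3.

3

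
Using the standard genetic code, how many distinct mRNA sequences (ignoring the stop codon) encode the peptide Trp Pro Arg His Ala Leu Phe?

Trp: 1 codon.
Pro: 4 codons.
Arg: 6 codons.
His: 2 codons.
Ala: 4 codons.
Leu: 6 codons.
Phe: 2 codons.
1 × 4 × 6 × 2 × 4 × 6 × 2 = 2304.

2304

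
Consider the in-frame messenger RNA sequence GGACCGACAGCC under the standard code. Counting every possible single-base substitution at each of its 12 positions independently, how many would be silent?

12

Codon 1 (GGA, Gly): 3 synonymous substitutions.
Codon 2 (CCG, Pro): 3 synonymous substitutions.
Codon 3 (ACA, Thr): 3 synonymous substitutions.
Codon 4 (GCC, Ala): 3 synonymous substitutions.
Total: 3 + 3 + 3 + 3 = 12.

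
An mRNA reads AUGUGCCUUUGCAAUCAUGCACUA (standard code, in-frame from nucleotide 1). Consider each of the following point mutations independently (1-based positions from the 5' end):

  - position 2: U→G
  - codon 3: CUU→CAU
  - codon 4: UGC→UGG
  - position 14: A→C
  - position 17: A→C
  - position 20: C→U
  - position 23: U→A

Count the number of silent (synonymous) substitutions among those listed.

Codon 1: AUG (Met) → AGG (Arg) — missense.
Codon 3: CUU (Leu) → CAU (His) — missense.
Codon 4: UGC (Cys) → UGG (Trp) — missense.
Codon 5: AAU (Asn) → ACU (Thr) — missense.
Codon 6: CAU (His) → CCU (Pro) — missense.
Codon 7: GCA (Ala) → GUA (Val) — missense.
Codon 8: CUA (Leu) → CAA (Gln) — missense.
Synonymous: 0 of 7.

0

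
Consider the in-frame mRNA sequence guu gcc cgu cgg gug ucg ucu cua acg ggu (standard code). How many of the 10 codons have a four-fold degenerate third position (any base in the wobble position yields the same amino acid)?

Codon 1 GUU (Val): third position 4-fold.
Codon 2 GCC (Ala): third position 4-fold.
Codon 3 CGU (Arg): third position 4-fold.
Codon 4 CGG (Arg): third position 4-fold.
Codon 5 GUG (Val): third position 4-fold.
Codon 6 UCG (Ser): third position 4-fold.
Codon 7 UCU (Ser): third position 4-fold.
Codon 8 CUA (Leu): third position 4-fold.
Codon 9 ACG (Thr): third position 4-fold.
Codon 10 GGU (Gly): third position 4-fold.
Four-fold degenerate third positions: 10.

10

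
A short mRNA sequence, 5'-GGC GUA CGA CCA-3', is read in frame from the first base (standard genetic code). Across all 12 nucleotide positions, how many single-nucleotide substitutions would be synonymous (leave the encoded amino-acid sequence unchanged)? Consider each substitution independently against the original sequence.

13

Codon 1 (GGC, Gly): 3 synonymous substitutions.
Codon 2 (GUA, Val): 3 synonymous substitutions.
Codon 3 (CGA, Arg): 4 synonymous substitutions.
Codon 4 (CCA, Pro): 3 synonymous substitutions.
Total: 3 + 3 + 4 + 3 = 13.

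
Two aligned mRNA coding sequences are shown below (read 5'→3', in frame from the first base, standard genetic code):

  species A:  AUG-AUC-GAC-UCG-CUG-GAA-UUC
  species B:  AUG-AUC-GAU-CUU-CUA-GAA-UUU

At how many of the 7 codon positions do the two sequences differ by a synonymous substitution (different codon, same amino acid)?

3

Codon 1: AUG Met / AUG Met — identical.
Codon 2: AUC Ile / AUC Ile — identical.
Codon 3: GAC Asp / GAU Asp — synonymous.
Codon 4: UCG Ser / CUU Leu — nonsynonymous.
Codon 5: CUG Leu / CUA Leu — synonymous.
Codon 6: GAA Glu / GAA Glu — identical.
Codon 7: UUC Phe / UUU Phe — synonymous.
Synonymous differences: 3.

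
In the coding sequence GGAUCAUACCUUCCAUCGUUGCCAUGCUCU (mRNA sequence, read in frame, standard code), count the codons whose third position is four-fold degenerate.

7

Codon 1 GGA (Gly): third position 4-fold.
Codon 2 UCA (Ser): third position 4-fold.
Codon 3 UAC (Tyr): third position 2-fold.
Codon 4 CUU (Leu): third position 4-fold.
Codon 5 CCA (Pro): third position 4-fold.
Codon 6 UCG (Ser): third position 4-fold.
Codon 7 UUG (Leu): third position 2-fold.
Codon 8 CCA (Pro): third position 4-fold.
Codon 9 UGC (Cys): third position 2-fold.
Codon 10 UCU (Ser): third position 4-fold.
Four-fold degenerate third positions: 7.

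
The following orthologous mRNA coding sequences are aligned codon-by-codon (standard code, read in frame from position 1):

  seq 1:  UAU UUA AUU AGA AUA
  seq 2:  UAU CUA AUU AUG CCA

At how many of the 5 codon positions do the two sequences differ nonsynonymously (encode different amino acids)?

2

Codon 1: UAU Tyr / UAU Tyr — identical.
Codon 2: UUA Leu / CUA Leu — synonymous.
Codon 3: AUU Ile / AUU Ile — identical.
Codon 4: AGA Arg / AUG Met — nonsynonymous.
Codon 5: AUA Ile / CCA Pro — nonsynonymous.
Nonsynonymous differences: 2.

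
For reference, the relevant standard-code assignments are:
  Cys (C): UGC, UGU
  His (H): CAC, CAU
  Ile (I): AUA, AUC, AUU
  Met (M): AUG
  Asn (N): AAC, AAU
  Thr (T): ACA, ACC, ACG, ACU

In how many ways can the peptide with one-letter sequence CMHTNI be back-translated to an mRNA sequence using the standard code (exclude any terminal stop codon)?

Cys: 2 codons.
Met: 1 codon.
His: 2 codons.
Thr: 4 codons.
Asn: 2 codons.
Ile: 3 codons.
2 × 1 × 2 × 4 × 2 × 3 = 96.

96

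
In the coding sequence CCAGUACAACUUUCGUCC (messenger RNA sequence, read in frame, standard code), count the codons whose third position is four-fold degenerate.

Codon 1 CCA (Pro): third position 4-fold.
Codon 2 GUA (Val): third position 4-fold.
Codon 3 CAA (Gln): third position 2-fold.
Codon 4 CUU (Leu): third position 4-fold.
Codon 5 UCG (Ser): third position 4-fold.
Codon 6 UCC (Ser): third position 4-fold.
Four-fold degenerate third positions: 5.

5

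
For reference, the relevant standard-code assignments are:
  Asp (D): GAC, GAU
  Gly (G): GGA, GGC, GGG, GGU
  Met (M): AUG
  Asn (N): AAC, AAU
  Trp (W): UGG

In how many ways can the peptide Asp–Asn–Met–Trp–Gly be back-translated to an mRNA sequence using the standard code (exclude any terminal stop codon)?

Asp: 2 codons.
Asn: 2 codons.
Met: 1 codon.
Trp: 1 codon.
Gly: 4 codons.
2 × 2 × 1 × 1 × 4 = 16.

16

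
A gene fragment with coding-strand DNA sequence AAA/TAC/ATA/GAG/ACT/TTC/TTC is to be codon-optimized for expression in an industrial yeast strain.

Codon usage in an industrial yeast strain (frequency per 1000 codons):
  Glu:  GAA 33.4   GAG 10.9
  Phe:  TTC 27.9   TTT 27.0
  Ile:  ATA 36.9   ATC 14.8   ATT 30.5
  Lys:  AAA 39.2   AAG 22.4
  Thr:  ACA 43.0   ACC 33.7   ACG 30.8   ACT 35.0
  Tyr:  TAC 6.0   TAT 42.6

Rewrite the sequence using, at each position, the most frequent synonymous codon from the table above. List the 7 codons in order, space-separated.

Codon 1 (Lys): best is AAA at 39.2.
Codon 2 (Tyr): best is TAT at 42.6.
Codon 3 (Ile): best is ATA at 36.9.
Codon 4 (Glu): best is GAA at 33.4.
Codon 5 (Thr): best is ACA at 43.0.
Codon 6 (Phe): best is TTC at 27.9.
Codon 7 (Phe): best is TTC at 27.9.

AAA TAT ATA GAA ACA TTC TTC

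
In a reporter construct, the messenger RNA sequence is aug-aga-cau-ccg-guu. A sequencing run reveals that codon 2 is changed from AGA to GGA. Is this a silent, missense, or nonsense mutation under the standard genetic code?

missense

Position 4 falls in codon 2: AGA → Arg.
After the substitution the codon is GGA → Gly.
Arg ≠ Gly, so this is a missense mutation.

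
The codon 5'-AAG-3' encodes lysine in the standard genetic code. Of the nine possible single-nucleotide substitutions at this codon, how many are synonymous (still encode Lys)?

Position 1: none → 0 synonymous.
Position 2: none → 0 synonymous.
Position 3: AAA → 1 synonymous.
Total: 0 + 0 + 1 = 1.

1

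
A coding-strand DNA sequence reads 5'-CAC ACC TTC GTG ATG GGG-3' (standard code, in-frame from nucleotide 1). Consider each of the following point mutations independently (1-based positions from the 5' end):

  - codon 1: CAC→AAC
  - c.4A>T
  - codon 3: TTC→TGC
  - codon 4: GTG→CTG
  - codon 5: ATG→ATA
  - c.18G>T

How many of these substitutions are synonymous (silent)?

Codon 1: CAC (His) → AAC (Asn) — missense.
Codon 2: ACC (Thr) → TCC (Ser) — missense.
Codon 3: TTC (Phe) → TGC (Cys) — missense.
Codon 4: GTG (Val) → CTG (Leu) — missense.
Codon 5: ATG (Met) → ATA (Ile) — missense.
Codon 6: GGG (Gly) → GGT (Gly) — synonymous.
Synonymous: 1 of 6.

1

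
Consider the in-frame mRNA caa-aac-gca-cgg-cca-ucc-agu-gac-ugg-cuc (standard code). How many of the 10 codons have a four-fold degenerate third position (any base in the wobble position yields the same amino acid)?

5

Codon 1 CAA (Gln): third position 2-fold.
Codon 2 AAC (Asn): third position 2-fold.
Codon 3 GCA (Ala): third position 4-fold.
Codon 4 CGG (Arg): third position 4-fold.
Codon 5 CCA (Pro): third position 4-fold.
Codon 6 UCC (Ser): third position 4-fold.
Codon 7 AGU (Ser): third position 2-fold.
Codon 8 GAC (Asp): third position 2-fold.
Codon 9 UGG (Trp): third position 1-fold.
Codon 10 CUC (Leu): third position 4-fold.
Four-fold degenerate third positions: 5.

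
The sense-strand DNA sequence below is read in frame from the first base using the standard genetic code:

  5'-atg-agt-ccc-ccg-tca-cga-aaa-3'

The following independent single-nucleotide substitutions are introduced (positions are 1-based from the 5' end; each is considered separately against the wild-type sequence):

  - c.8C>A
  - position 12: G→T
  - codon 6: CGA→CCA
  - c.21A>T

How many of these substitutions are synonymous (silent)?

Codon 3: CCC (Pro) → CAC (His) — missense.
Codon 4: CCG (Pro) → CCT (Pro) — synonymous.
Codon 6: CGA (Arg) → CCA (Pro) — missense.
Codon 7: AAA (Lys) → AAT (Asn) — missense.
Synonymous: 1 of 4.

1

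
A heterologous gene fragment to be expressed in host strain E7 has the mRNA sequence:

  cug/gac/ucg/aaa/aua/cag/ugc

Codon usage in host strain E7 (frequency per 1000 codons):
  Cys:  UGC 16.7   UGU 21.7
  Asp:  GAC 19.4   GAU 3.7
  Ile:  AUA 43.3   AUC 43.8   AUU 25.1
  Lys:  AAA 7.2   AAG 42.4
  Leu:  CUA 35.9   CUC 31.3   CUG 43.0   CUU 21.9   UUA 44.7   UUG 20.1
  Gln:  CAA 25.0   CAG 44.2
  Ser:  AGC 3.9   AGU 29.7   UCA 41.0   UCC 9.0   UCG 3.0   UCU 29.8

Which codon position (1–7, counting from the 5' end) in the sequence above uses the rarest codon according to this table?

Codon 1 CUG (Leu): 43.0 per 1000.
Codon 2 GAC (Asp): 19.4 per 1000.
Codon 3 UCG (Ser): 3.0 per 1000.
Codon 4 AAA (Lys): 7.2 per 1000.
Codon 5 AUA (Ile): 43.3 per 1000.
Codon 6 CAG (Gln): 44.2 per 1000.
Codon 7 UGC (Cys): 16.7 per 1000.
Lowest frequency is 3.0 at codon 3.

3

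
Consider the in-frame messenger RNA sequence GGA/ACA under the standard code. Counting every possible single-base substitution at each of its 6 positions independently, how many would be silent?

Codon 1 (GGA, Gly): 3 synonymous substitutions.
Codon 2 (ACA, Thr): 3 synonymous substitutions.
Total: 3 + 3 = 6.

6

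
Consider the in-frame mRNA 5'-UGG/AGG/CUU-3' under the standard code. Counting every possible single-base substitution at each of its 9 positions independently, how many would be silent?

Codon 1 (UGG, Trp): 0 synonymous substitutions.
Codon 2 (AGG, Arg): 2 synonymous substitutions.
Codon 3 (CUU, Leu): 3 synonymous substitutions.
Total: 0 + 2 + 3 = 5.

5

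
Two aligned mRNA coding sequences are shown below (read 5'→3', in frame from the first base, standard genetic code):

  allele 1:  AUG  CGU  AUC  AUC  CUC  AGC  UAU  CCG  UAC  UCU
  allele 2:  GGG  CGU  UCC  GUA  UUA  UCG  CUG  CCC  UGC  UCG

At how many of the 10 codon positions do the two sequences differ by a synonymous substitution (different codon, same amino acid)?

Codon 1: AUG Met / GGG Gly — nonsynonymous.
Codon 2: CGU Arg / CGU Arg — identical.
Codon 3: AUC Ile / UCC Ser — nonsynonymous.
Codon 4: AUC Ile / GUA Val — nonsynonymous.
Codon 5: CUC Leu / UUA Leu — synonymous.
Codon 6: AGC Ser / UCG Ser — synonymous.
Codon 7: UAU Tyr / CUG Leu — nonsynonymous.
Codon 8: CCG Pro / CCC Pro — synonymous.
Codon 9: UAC Tyr / UGC Cys — nonsynonymous.
Codon 10: UCU Ser / UCG Ser — synonymous.
Synonymous differences: 4.

4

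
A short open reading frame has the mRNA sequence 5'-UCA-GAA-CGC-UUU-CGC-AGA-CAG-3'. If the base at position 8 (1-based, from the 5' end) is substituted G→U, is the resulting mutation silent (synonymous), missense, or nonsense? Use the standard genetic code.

missense

Position 8 falls in codon 3: CGC → Arg.
After the substitution the codon is CUC → Leu.
Arg ≠ Leu, so this is a missense mutation.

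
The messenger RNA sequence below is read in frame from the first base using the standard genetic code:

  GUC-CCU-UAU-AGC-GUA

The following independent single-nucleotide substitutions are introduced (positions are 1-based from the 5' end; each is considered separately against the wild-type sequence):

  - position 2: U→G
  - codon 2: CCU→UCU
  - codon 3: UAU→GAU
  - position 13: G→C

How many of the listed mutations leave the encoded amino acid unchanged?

0

Codon 1: GUC (Val) → GGC (Gly) — missense.
Codon 2: CCU (Pro) → UCU (Ser) — missense.
Codon 3: UAU (Tyr) → GAU (Asp) — missense.
Codon 5: GUA (Val) → CUA (Leu) — missense.
Synonymous: 0 of 4.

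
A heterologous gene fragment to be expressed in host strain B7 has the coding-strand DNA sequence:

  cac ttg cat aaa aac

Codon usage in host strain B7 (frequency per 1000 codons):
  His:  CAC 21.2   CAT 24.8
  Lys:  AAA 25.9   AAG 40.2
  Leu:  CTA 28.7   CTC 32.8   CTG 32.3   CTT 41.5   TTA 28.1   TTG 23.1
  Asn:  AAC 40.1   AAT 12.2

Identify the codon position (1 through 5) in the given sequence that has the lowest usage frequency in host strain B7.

1

Codon 1 CAC (His): 21.2 per 1000.
Codon 2 TTG (Leu): 23.1 per 1000.
Codon 3 CAT (His): 24.8 per 1000.
Codon 4 AAA (Lys): 25.9 per 1000.
Codon 5 AAC (Asn): 40.1 per 1000.
Lowest frequency is 21.2 at codon 1.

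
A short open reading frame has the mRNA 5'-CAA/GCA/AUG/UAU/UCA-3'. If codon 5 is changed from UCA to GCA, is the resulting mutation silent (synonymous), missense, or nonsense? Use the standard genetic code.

Position 13 falls in codon 5: UCA → Ser.
After the substitution the codon is GCA → Ala.
Ser ≠ Ala, so this is a missense mutation.

missense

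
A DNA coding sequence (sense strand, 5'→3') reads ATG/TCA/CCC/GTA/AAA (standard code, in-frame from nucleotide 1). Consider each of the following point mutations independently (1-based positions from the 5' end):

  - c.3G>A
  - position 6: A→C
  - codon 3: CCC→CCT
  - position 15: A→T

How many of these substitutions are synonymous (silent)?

2

Codon 1: ATG (Met) → ATA (Ile) — missense.
Codon 2: TCA (Ser) → TCC (Ser) — synonymous.
Codon 3: CCC (Pro) → CCT (Pro) — synonymous.
Codon 5: AAA (Lys) → AAT (Asn) — missense.
Synonymous: 2 of 4.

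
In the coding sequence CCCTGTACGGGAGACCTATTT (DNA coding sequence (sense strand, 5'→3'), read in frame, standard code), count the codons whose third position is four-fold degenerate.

Codon 1 CCC (Pro): third position 4-fold.
Codon 2 TGT (Cys): third position 2-fold.
Codon 3 ACG (Thr): third position 4-fold.
Codon 4 GGA (Gly): third position 4-fold.
Codon 5 GAC (Asp): third position 2-fold.
Codon 6 CTA (Leu): third position 4-fold.
Codon 7 TTT (Phe): third position 2-fold.
Four-fold degenerate third positions: 4.

4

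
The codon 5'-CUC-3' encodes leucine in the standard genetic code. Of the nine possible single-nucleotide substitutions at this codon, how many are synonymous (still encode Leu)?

3

Position 1: none → 0 synonymous.
Position 2: none → 0 synonymous.
Position 3: CUU, CUA, CUG → 3 synonymous.
Total: 0 + 0 + 3 = 3.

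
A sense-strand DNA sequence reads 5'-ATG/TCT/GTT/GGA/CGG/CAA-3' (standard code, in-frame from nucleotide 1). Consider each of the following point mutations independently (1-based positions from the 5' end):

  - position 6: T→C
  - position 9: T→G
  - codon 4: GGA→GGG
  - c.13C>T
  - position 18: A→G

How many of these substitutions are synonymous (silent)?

4

Codon 2: TCT (Ser) → TCC (Ser) — synonymous.
Codon 3: GTT (Val) → GTG (Val) — synonymous.
Codon 4: GGA (Gly) → GGG (Gly) — synonymous.
Codon 5: CGG (Arg) → TGG (Trp) — missense.
Codon 6: CAA (Gln) → CAG (Gln) — synonymous.
Synonymous: 4 of 5.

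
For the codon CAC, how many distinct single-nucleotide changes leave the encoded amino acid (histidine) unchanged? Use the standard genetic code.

Position 1: none → 0 synonymous.
Position 2: none → 0 synonymous.
Position 3: CAU → 1 synonymous.
Total: 0 + 0 + 1 = 1.

1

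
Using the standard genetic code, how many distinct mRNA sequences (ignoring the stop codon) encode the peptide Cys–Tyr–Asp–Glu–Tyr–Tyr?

Cys: 2 codons.
Tyr: 2 codons.
Asp: 2 codons.
Glu: 2 codons.
Tyr: 2 codons.
Tyr: 2 codons.
2 × 2 × 2 × 2 × 2 × 2 = 64.

64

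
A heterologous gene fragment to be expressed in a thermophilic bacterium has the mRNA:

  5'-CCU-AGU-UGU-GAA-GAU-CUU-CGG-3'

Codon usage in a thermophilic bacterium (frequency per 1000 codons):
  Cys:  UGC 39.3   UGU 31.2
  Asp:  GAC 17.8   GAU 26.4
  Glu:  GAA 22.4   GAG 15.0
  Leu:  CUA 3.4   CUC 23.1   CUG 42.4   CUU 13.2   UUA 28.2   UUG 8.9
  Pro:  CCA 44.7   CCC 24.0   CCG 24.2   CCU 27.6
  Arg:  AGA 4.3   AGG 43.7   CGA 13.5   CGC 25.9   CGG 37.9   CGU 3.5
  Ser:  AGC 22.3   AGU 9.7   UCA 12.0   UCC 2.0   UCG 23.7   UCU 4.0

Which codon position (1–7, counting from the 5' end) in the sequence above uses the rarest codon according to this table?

2

Codon 1 CCU (Pro): 27.6 per 1000.
Codon 2 AGU (Ser): 9.7 per 1000.
Codon 3 UGU (Cys): 31.2 per 1000.
Codon 4 GAA (Glu): 22.4 per 1000.
Codon 5 GAU (Asp): 26.4 per 1000.
Codon 6 CUU (Leu): 13.2 per 1000.
Codon 7 CGG (Arg): 37.9 per 1000.
Lowest frequency is 9.7 at codon 2.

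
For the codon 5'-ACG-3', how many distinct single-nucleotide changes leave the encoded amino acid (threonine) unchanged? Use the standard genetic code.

Position 1: none → 0 synonymous.
Position 2: none → 0 synonymous.
Position 3: ACT, ACC, ACA → 3 synonymous.
Total: 0 + 0 + 3 = 3.

3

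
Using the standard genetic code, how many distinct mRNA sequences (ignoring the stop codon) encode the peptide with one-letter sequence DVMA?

32

Asp: 2 codons.
Val: 4 codons.
Met: 1 codon.
Ala: 4 codons.
2 × 4 × 1 × 4 = 32.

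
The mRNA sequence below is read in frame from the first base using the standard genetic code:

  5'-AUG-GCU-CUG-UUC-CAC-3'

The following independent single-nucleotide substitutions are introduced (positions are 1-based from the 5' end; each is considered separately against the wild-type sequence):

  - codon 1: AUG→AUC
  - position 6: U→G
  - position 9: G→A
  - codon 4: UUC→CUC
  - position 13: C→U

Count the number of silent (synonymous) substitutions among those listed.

2

Codon 1: AUG (Met) → AUC (Ile) — missense.
Codon 2: GCU (Ala) → GCG (Ala) — synonymous.
Codon 3: CUG (Leu) → CUA (Leu) — synonymous.
Codon 4: UUC (Phe) → CUC (Leu) — missense.
Codon 5: CAC (His) → UAC (Tyr) — missense.
Synonymous: 2 of 5.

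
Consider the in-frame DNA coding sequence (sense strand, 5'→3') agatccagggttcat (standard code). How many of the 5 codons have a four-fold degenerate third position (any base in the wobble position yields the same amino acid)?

Codon 1 AGA (Arg): third position 2-fold.
Codon 2 TCC (Ser): third position 4-fold.
Codon 3 AGG (Arg): third position 2-fold.
Codon 4 GTT (Val): third position 4-fold.
Codon 5 CAT (His): third position 2-fold.
Four-fold degenerate third positions: 2.

2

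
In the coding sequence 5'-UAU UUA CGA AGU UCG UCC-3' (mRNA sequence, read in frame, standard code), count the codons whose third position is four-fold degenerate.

3

Codon 1 UAU (Tyr): third position 2-fold.
Codon 2 UUA (Leu): third position 2-fold.
Codon 3 CGA (Arg): third position 4-fold.
Codon 4 AGU (Ser): third position 2-fold.
Codon 5 UCG (Ser): third position 4-fold.
Codon 6 UCC (Ser): third position 4-fold.
Four-fold degenerate third positions: 3.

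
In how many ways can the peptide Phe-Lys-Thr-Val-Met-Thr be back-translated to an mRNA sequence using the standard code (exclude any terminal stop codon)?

Phe: 2 codons.
Lys: 2 codons.
Thr: 4 codons.
Val: 4 codons.
Met: 1 codon.
Thr: 4 codons.
2 × 2 × 4 × 4 × 1 × 4 = 256.

256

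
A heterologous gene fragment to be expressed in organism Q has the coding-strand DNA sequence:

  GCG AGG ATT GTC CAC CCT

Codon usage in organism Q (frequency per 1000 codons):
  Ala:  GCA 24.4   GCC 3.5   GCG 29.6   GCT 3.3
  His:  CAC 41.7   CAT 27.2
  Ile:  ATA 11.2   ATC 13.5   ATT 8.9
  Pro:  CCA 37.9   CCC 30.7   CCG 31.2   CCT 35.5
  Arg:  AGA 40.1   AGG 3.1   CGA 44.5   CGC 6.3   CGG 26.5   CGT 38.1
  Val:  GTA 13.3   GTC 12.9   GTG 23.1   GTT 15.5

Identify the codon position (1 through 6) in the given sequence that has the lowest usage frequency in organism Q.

2

Codon 1 GCG (Ala): 29.6 per 1000.
Codon 2 AGG (Arg): 3.1 per 1000.
Codon 3 ATT (Ile): 8.9 per 1000.
Codon 4 GTC (Val): 12.9 per 1000.
Codon 5 CAC (His): 41.7 per 1000.
Codon 6 CCT (Pro): 35.5 per 1000.
Lowest frequency is 3.1 at codon 2.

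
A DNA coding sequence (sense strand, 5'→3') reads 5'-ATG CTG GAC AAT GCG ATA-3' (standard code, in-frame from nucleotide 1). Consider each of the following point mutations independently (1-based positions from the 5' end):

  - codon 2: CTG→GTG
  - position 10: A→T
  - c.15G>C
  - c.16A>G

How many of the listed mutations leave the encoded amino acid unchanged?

Codon 2: CTG (Leu) → GTG (Val) — missense.
Codon 4: AAT (Asn) → TAT (Tyr) — missense.
Codon 5: GCG (Ala) → GCC (Ala) — synonymous.
Codon 6: ATA (Ile) → GTA (Val) — missense.
Synonymous: 1 of 4.

1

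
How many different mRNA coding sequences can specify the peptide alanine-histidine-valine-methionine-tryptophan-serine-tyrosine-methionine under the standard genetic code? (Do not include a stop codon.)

Ala: 4 codons.
His: 2 codons.
Val: 4 codons.
Met: 1 codon.
Trp: 1 codon.
Ser: 6 codons.
Tyr: 2 codons.
Met: 1 codon.
4 × 2 × 4 × 1 × 1 × 6 × 2 × 1 = 384.

384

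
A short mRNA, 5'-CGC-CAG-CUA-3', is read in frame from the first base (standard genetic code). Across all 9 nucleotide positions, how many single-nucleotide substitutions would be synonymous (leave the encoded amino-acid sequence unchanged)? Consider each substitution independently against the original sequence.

8

Codon 1 (CGC, Arg): 3 synonymous substitutions.
Codon 2 (CAG, Gln): 1 synonymous substitution.
Codon 3 (CUA, Leu): 4 synonymous substitutions.
Total: 3 + 1 + 4 = 8.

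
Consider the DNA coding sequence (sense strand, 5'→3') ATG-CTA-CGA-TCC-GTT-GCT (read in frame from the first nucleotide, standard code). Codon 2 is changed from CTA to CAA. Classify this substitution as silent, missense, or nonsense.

Position 5 falls in codon 2: CTA → Leu.
After the substitution the codon is CAA → Gln.
Leu ≠ Gln, so this is a missense mutation.

missense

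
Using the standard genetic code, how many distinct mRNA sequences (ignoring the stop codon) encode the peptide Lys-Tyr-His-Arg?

48

Lys: 2 codons.
Tyr: 2 codons.
His: 2 codons.
Arg: 6 codons.
2 × 2 × 2 × 6 = 48.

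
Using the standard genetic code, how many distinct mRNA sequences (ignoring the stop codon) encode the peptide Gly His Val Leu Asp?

384

Gly: 4 codons.
His: 2 codons.
Val: 4 codons.
Leu: 6 codons.
Asp: 2 codons.
4 × 2 × 4 × 6 × 2 = 384.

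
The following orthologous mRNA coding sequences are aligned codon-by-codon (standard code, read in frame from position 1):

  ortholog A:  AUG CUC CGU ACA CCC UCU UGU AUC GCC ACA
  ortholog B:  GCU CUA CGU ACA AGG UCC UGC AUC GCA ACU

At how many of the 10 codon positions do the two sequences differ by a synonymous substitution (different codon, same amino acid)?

5

Codon 1: AUG Met / GCU Ala — nonsynonymous.
Codon 2: CUC Leu / CUA Leu — synonymous.
Codon 3: CGU Arg / CGU Arg — identical.
Codon 4: ACA Thr / ACA Thr — identical.
Codon 5: CCC Pro / AGG Arg — nonsynonymous.
Codon 6: UCU Ser / UCC Ser — synonymous.
Codon 7: UGU Cys / UGC Cys — synonymous.
Codon 8: AUC Ile / AUC Ile — identical.
Codon 9: GCC Ala / GCA Ala — synonymous.
Codon 10: ACA Thr / ACU Thr — synonymous.
Synonymous differences: 5.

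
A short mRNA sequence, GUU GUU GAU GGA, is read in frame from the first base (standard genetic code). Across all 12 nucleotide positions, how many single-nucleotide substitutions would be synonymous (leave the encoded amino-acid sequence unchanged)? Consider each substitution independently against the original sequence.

10

Codon 1 (GUU, Val): 3 synonymous substitutions.
Codon 2 (GUU, Val): 3 synonymous substitutions.
Codon 3 (GAU, Asp): 1 synonymous substitution.
Codon 4 (GGA, Gly): 3 synonymous substitutions.
Total: 3 + 3 + 1 + 3 = 10.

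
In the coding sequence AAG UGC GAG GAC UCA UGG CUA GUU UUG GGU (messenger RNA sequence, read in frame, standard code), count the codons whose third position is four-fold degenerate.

4

Codon 1 AAG (Lys): third position 2-fold.
Codon 2 UGC (Cys): third position 2-fold.
Codon 3 GAG (Glu): third position 2-fold.
Codon 4 GAC (Asp): third position 2-fold.
Codon 5 UCA (Ser): third position 4-fold.
Codon 6 UGG (Trp): third position 1-fold.
Codon 7 CUA (Leu): third position 4-fold.
Codon 8 GUU (Val): third position 4-fold.
Codon 9 UUG (Leu): third position 2-fold.
Codon 10 GGU (Gly): third position 4-fold.
Four-fold degenerate third positions: 4.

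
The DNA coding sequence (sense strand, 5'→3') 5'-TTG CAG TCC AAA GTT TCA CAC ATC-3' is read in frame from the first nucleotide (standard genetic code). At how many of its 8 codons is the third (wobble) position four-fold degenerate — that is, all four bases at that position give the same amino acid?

3

Codon 1 TTG (Leu): third position 2-fold.
Codon 2 CAG (Gln): third position 2-fold.
Codon 3 TCC (Ser): third position 4-fold.
Codon 4 AAA (Lys): third position 2-fold.
Codon 5 GTT (Val): third position 4-fold.
Codon 6 TCA (Ser): third position 4-fold.
Codon 7 CAC (His): third position 2-fold.
Codon 8 ATC (Ile): third position 3-fold.
Four-fold degenerate third positions: 3.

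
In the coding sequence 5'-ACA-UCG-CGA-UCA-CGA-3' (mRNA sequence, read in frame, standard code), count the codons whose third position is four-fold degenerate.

5

Codon 1 ACA (Thr): third position 4-fold.
Codon 2 UCG (Ser): third position 4-fold.
Codon 3 CGA (Arg): third position 4-fold.
Codon 4 UCA (Ser): third position 4-fold.
Codon 5 CGA (Arg): third position 4-fold.
Four-fold degenerate third positions: 5.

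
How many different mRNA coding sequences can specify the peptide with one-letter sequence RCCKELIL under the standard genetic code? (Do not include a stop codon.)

10368

Arg: 6 codons.
Cys: 2 codons.
Cys: 2 codons.
Lys: 2 codons.
Glu: 2 codons.
Leu: 6 codons.
Ile: 3 codons.
Leu: 6 codons.
6 × 2 × 2 × 2 × 2 × 6 × 3 × 6 = 10368.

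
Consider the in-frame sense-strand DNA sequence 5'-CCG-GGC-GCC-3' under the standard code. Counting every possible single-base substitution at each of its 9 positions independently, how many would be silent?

Codon 1 (CCG, Pro): 3 synonymous substitutions.
Codon 2 (GGC, Gly): 3 synonymous substitutions.
Codon 3 (GCC, Ala): 3 synonymous substitutions.
Total: 3 + 3 + 3 = 9.

9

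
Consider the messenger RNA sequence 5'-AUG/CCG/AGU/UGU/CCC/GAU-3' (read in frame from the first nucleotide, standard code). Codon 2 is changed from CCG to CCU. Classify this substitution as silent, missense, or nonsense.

Position 6 falls in codon 2: CCG → Pro.
After the substitution the codon is CCU → Pro.
Both encode Pro, so the change is synonymous.

silent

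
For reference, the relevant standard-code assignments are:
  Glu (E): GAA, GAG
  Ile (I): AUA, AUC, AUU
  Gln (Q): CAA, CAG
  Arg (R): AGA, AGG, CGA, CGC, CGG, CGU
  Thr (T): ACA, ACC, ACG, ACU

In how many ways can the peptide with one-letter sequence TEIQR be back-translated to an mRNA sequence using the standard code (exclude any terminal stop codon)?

Thr: 4 codons.
Glu: 2 codons.
Ile: 3 codons.
Gln: 2 codons.
Arg: 6 codons.
4 × 2 × 3 × 2 × 6 = 288.

288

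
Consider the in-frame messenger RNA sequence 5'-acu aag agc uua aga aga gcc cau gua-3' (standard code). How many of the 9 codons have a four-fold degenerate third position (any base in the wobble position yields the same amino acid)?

Codon 1 ACU (Thr): third position 4-fold.
Codon 2 AAG (Lys): third position 2-fold.
Codon 3 AGC (Ser): third position 2-fold.
Codon 4 UUA (Leu): third position 2-fold.
Codon 5 AGA (Arg): third position 2-fold.
Codon 6 AGA (Arg): third position 2-fold.
Codon 7 GCC (Ala): third position 4-fold.
Codon 8 CAU (His): third position 2-fold.
Codon 9 GUA (Val): third position 4-fold.
Four-fold degenerate third positions: 3.

3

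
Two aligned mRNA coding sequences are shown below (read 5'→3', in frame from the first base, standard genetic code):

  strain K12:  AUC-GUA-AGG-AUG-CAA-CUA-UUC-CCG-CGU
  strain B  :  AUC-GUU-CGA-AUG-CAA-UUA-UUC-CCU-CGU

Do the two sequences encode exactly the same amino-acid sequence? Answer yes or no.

yes

Codon 1: AUC Ile / AUC Ile — identical.
Codon 2: GUA Val / GUU Val — synonymous.
Codon 3: AGG Arg / CGA Arg — synonymous.
Codon 4: AUG Met / AUG Met — identical.
Codon 5: CAA Gln / CAA Gln — identical.
Codon 6: CUA Leu / UUA Leu — synonymous.
Codon 7: UUC Phe / UUC Phe — identical.
Codon 8: CCG Pro / CCU Pro — synonymous.
Codon 9: CGU Arg / CGU Arg — identical.
Nonsynonymous differences: 0 → same protein.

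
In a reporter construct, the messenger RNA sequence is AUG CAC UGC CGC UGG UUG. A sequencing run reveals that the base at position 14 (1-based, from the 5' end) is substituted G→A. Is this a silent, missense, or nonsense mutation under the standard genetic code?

nonsense

Position 14 falls in codon 5: UGG → Trp.
After the substitution the codon is UAG → Stop.
The new codon is a stop codon, so this is a nonsense mutation.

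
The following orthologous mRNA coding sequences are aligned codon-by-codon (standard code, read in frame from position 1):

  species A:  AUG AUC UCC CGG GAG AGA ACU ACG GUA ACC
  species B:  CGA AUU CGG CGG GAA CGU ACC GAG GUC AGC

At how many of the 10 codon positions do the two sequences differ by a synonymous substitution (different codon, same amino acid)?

Codon 1: AUG Met / CGA Arg — nonsynonymous.
Codon 2: AUC Ile / AUU Ile — synonymous.
Codon 3: UCC Ser / CGG Arg — nonsynonymous.
Codon 4: CGG Arg / CGG Arg — identical.
Codon 5: GAG Glu / GAA Glu — synonymous.
Codon 6: AGA Arg / CGU Arg — synonymous.
Codon 7: ACU Thr / ACC Thr — synonymous.
Codon 8: ACG Thr / GAG Glu — nonsynonymous.
Codon 9: GUA Val / GUC Val — synonymous.
Codon 10: ACC Thr / AGC Ser — nonsynonymous.
Synonymous differences: 5.

5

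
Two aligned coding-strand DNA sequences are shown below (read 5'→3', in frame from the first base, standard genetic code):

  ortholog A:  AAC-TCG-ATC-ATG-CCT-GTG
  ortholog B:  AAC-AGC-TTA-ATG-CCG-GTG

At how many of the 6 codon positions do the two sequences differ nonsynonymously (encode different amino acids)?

Codon 1: AAC Asn / AAC Asn — identical.
Codon 2: TCG Ser / AGC Ser — synonymous.
Codon 3: ATC Ile / TTA Leu — nonsynonymous.
Codon 4: ATG Met / ATG Met — identical.
Codon 5: CCT Pro / CCG Pro — synonymous.
Codon 6: GTG Val / GTG Val — identical.
Nonsynonymous differences: 1.

1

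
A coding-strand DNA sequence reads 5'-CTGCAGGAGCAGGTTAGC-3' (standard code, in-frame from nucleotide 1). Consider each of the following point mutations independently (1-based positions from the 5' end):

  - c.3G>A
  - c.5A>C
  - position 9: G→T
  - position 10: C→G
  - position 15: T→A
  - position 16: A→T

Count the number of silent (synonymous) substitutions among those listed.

2

Codon 1: CTG (Leu) → CTA (Leu) — synonymous.
Codon 2: CAG (Gln) → CCG (Pro) — missense.
Codon 3: GAG (Glu) → GAT (Asp) — missense.
Codon 4: CAG (Gln) → GAG (Glu) — missense.
Codon 5: GTT (Val) → GTA (Val) — synonymous.
Codon 6: AGC (Ser) → TGC (Cys) — missense.
Synonymous: 2 of 6.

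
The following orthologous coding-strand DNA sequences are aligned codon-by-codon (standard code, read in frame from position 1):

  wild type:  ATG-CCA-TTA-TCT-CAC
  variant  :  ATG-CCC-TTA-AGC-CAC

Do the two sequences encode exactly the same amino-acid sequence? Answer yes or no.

Codon 1: ATG Met / ATG Met — identical.
Codon 2: CCA Pro / CCC Pro — synonymous.
Codon 3: TTA Leu / TTA Leu — identical.
Codon 4: TCT Ser / AGC Ser — synonymous.
Codon 5: CAC His / CAC His — identical.
Nonsynonymous differences: 0 → same protein.

yes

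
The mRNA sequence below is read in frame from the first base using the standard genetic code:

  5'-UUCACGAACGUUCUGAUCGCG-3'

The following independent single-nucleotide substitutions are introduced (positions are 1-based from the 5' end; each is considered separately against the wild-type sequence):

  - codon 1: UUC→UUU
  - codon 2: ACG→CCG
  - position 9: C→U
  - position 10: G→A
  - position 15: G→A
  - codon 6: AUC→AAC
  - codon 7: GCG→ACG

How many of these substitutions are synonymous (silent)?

3

Codon 1: UUC (Phe) → UUU (Phe) — synonymous.
Codon 2: ACG (Thr) → CCG (Pro) — missense.
Codon 3: AAC (Asn) → AAU (Asn) — synonymous.
Codon 4: GUU (Val) → AUU (Ile) — missense.
Codon 5: CUG (Leu) → CUA (Leu) — synonymous.
Codon 6: AUC (Ile) → AAC (Asn) — missense.
Codon 7: GCG (Ala) → ACG (Thr) — missense.
Synonymous: 3 of 7.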